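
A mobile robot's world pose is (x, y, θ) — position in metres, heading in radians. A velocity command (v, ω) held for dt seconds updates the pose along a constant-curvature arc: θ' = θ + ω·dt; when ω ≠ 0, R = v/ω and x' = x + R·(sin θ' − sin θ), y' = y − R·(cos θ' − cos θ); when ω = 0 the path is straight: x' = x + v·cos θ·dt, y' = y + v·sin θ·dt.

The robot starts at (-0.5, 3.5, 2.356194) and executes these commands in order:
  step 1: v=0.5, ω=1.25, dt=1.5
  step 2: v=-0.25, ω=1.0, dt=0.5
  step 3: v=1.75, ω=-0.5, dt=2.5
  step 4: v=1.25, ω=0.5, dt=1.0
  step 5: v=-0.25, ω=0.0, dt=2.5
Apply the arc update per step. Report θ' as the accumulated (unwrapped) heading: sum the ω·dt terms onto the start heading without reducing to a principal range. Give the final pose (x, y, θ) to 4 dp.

step 1: θ'=4.2312 (R=0.4000) → pose (-1.1374, 3.4023, 4.2312)
step 2: θ'=4.7312 (R=-0.2500) → pose (-1.1091, 3.5227, 4.7312)
step 3: θ'=3.4812 (R=-3.5000) → pose (-3.4426, 0.1568, 3.4812)
step 4: θ'=3.9812 (R=2.5000) → pose (-4.4707, -0.5310, 3.9812)
step 5: θ'=3.9812 (straight) → pose (-4.0534, -0.0658, 3.9812)

(-4.0534, -0.0658, 3.9812)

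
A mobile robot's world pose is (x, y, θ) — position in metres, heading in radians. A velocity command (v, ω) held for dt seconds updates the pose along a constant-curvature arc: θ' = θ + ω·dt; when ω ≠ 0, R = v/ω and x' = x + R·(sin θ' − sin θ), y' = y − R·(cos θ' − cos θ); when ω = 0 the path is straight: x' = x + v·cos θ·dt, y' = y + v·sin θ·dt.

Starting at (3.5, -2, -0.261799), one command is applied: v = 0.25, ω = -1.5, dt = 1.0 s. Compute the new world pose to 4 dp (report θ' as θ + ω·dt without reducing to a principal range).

θ' = -0.2618 + -1.5·1.0 = -1.7618
R = v/ω = 0.25/-1.5 = -0.1667
x' = 3.5 + -0.1667·(sin -1.7618 − sin -0.2618) = 3.6205
y' = -2 − -0.1667·(cos -1.7618 − cos -0.2618) = -2.1926

(3.6205, -2.1926, -1.7618)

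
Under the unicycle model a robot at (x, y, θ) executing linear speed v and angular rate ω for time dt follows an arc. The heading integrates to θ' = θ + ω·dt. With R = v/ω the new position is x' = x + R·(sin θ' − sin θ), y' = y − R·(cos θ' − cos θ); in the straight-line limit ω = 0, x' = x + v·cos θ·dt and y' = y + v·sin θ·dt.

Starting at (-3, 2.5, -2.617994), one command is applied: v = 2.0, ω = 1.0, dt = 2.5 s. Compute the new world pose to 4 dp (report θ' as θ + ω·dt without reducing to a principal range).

(-2.2354, -1.2181, -0.1180)

θ' = -2.6180 + 1.0·2.5 = -0.1180
R = v/ω = 2.0/1.0 = 2.0000
x' = -3 + 2.0000·(sin -0.1180 − sin -2.6180) = -2.2354
y' = 2.5 − 2.0000·(cos -0.1180 − cos -2.6180) = -1.2181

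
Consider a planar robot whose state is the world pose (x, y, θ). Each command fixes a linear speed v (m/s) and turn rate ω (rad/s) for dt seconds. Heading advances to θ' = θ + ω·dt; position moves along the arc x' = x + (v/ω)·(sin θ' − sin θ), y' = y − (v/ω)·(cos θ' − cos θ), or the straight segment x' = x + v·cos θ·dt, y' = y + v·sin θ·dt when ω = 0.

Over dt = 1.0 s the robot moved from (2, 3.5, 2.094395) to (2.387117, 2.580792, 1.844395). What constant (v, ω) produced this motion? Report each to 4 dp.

v = -1.0000, ω = -0.2500

Δθ = 1.844395 − 2.094395 = -0.250000
ω = Δθ/dt = -0.250000/1.0 = -0.2500
R = −Δy/(cos θ' − cos θ) = 4.0000
v = R·ω = 4.0000·-0.2500 = -1.0000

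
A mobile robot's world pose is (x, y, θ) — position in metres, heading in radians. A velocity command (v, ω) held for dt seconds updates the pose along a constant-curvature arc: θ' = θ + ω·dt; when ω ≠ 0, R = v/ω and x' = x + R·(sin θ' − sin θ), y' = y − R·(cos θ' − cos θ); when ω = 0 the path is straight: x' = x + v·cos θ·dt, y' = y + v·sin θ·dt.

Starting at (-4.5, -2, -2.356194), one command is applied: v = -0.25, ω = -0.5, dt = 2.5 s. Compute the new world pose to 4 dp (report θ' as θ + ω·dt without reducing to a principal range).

θ' = -2.3562 + -0.5·2.5 = -3.6062
R = v/ω = -0.25/-0.5 = 0.5000
x' = -4.5 + 0.5000·(sin -3.6062 − sin -2.3562) = -3.9224
y' = -2 − 0.5000·(cos -3.6062 − cos -2.3562) = -1.9066

(-3.9224, -1.9066, -3.6062)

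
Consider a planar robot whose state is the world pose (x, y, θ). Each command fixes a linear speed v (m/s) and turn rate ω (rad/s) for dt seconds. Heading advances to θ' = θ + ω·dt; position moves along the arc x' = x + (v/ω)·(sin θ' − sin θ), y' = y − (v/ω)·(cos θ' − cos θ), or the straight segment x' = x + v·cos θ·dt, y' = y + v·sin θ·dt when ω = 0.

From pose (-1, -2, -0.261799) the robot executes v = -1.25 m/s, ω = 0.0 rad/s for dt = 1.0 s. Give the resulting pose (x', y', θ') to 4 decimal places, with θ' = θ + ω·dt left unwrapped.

θ' = -0.2618 + 0.0·1.0 = -0.2618
ω = 0 → straight: x' = -1 + -1.25·cos(-0.2618)·1.0 = -2.2074
y' = -2 + -1.25·sin(-0.2618)·1.0 = -1.6765

(-2.2074, -1.6765, -0.2618)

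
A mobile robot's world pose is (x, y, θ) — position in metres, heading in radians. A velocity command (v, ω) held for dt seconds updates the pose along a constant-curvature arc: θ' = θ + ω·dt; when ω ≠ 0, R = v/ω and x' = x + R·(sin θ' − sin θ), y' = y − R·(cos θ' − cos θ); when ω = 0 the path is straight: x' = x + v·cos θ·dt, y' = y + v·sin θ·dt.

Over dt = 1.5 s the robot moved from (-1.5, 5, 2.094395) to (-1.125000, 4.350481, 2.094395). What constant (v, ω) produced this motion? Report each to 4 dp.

v = -0.5000, ω = 0.0000

Δθ = 2.094395 − 2.094395 = 0.000000
ω = Δθ/dt = 0.000000/1.5 = 0.0000
ω = 0 → v = (Δx·cos θ + Δy·sin θ)/dt = -0.5000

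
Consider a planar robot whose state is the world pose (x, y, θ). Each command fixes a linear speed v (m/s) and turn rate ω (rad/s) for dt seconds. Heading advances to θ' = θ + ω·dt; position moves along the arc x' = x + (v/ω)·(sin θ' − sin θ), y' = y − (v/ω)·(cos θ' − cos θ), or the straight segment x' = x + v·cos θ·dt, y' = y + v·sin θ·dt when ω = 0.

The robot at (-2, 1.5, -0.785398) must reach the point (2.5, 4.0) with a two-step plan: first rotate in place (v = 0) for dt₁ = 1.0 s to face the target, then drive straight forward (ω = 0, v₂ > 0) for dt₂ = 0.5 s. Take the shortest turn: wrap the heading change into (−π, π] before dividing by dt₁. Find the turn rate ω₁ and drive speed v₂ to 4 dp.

heading to target = atan2(4−1.5, 2.5−-2) = 0.5071
Δθ = wrap(0.5071 − -0.7854) = 1.2925; ω₁ = Δθ/dt₁ = 1.2925
distance = √((2.5−-2)² + (4−1.5)²) = 5.1478; v₂ = distance/dt₂ = 10.2956

ω₁ = 1.2925, v₂ = 10.2956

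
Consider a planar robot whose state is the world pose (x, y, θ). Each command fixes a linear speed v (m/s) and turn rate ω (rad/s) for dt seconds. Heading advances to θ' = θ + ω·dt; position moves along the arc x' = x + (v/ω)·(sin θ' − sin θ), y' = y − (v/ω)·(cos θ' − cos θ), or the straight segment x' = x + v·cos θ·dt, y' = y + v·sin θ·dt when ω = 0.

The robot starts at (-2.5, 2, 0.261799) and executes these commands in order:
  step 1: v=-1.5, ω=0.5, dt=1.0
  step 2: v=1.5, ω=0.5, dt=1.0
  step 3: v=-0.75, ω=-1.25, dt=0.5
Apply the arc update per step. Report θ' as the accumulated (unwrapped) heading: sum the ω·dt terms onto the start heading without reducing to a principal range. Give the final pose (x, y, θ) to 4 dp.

step 1: θ'=0.7618 (R=-3.0000) → pose (-3.7942, 1.2730, 0.7618)
step 2: θ'=1.2618 (R=3.0000) → pose (-3.0070, 2.5315, 1.2618)
step 3: θ'=0.6368 (R=0.6000) → pose (-3.2218, 2.2315, 0.6368)

(-3.2218, 2.2315, 0.6368)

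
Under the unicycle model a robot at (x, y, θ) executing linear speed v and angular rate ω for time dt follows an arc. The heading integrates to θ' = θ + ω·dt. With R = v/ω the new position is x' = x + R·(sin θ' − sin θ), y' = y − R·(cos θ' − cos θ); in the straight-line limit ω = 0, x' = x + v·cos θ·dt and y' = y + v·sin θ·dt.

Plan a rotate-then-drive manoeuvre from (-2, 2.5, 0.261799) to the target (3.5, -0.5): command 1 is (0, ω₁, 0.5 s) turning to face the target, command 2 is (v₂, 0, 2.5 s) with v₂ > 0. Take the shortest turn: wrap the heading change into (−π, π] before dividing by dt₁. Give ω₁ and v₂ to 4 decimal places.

heading to target = atan2(-0.5−2.5, 3.5−-2) = -0.4993
Δθ = wrap(-0.4993 − 0.2618) = -0.7611; ω₁ = Δθ/dt₁ = -1.5223
distance = √((3.5−-2)² + (-0.5−2.5)²) = 6.2650; v₂ = distance/dt₂ = 2.5060

ω₁ = -1.5223, v₂ = 2.5060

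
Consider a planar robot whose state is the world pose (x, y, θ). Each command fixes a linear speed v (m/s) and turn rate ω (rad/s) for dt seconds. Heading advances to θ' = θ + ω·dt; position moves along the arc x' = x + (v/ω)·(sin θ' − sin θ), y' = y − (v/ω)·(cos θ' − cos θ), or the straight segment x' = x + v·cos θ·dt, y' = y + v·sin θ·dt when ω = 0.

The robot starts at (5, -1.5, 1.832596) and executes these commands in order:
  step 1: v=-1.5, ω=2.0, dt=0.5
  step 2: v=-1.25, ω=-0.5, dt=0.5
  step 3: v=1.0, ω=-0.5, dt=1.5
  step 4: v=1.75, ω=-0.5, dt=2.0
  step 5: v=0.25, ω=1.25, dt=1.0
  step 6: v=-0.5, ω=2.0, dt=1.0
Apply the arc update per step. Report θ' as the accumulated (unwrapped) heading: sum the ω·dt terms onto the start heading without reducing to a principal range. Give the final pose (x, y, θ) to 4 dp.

step 1: θ'=2.8326 (R=-0.7500) → pose (5.4964, -2.0204, 2.8326)
step 2: θ'=2.5826 (R=2.5000) → pose (6.0619, -2.2825, 2.5826)
step 3: θ'=1.8326 (R=-2.0000) → pose (5.1908, -1.1046, 1.8326)
step 4: θ'=0.8326 (R=-3.5000) → pose (5.9826, 2.1567, 0.8326)
step 5: θ'=2.0826 (R=0.2000) → pose (6.0091, 2.3892, 2.0826)
step 6: θ'=4.0826 (R=-0.2500) → pose (6.4291, 2.3644, 4.0826)

(6.4291, 2.3644, 4.0826)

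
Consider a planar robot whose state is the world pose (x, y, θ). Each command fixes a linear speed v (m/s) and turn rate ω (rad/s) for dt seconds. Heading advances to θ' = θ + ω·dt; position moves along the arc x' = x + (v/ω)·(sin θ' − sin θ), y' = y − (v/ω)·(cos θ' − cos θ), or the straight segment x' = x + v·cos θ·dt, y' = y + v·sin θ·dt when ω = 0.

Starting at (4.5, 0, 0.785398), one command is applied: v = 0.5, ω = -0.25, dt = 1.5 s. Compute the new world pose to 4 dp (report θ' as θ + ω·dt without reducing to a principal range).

(5.1163, 0.4197, 0.4104)

θ' = 0.7854 + -0.25·1.5 = 0.4104
R = v/ω = 0.5/-0.25 = -2.0000
x' = 4.5 + -2.0000·(sin 0.4104 − sin 0.7854) = 5.1163
y' = 0 − -2.0000·(cos 0.4104 − cos 0.7854) = 0.4197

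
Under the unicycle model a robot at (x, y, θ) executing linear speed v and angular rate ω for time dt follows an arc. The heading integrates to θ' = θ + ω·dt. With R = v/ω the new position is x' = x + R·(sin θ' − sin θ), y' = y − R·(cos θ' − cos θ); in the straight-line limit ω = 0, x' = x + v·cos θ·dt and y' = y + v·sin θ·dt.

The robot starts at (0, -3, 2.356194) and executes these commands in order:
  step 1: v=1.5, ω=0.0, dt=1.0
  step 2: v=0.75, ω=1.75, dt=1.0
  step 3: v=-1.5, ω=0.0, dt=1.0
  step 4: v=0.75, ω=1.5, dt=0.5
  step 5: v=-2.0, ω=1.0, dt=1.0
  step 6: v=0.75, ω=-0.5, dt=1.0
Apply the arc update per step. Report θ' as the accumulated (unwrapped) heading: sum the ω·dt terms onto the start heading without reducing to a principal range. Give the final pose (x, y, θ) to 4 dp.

(-1.5178, -0.0532, 5.3562)

step 1: θ'=2.3562 (straight) → pose (-1.0607, -1.9393, 2.3562)
step 2: θ'=4.1062 (R=0.4286) → pose (-1.7159, -1.9982, 4.1062)
step 3: θ'=4.1062 (straight) → pose (-0.8613, -0.7655, 4.1062)
step 4: θ'=4.8562 (R=0.5000) → pose (-0.9452, -1.1220, 4.8562)
step 5: θ'=5.8562 (R=-2.0000) → pose (-2.0963, 0.4118, 5.8562)
step 6: θ'=5.3562 (R=-1.5000) → pose (-1.5178, -0.0532, 5.3562)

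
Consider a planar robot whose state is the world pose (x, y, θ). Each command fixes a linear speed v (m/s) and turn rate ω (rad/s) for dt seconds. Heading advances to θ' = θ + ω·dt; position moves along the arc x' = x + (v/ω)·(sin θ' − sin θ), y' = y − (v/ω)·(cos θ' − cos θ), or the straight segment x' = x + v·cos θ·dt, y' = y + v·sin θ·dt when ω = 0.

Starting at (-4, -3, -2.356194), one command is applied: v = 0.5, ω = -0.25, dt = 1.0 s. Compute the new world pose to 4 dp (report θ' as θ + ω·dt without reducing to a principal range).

θ' = -2.3562 + -0.25·1.0 = -2.6062
R = v/ω = 0.5/-0.25 = -2.0000
x' = -4 + -2.0000·(sin -2.6062 − sin -2.3562) = -4.3938
y' = -3 − -2.0000·(cos -2.6062 − cos -2.3562) = -3.3059

(-4.3938, -3.3059, -2.6062)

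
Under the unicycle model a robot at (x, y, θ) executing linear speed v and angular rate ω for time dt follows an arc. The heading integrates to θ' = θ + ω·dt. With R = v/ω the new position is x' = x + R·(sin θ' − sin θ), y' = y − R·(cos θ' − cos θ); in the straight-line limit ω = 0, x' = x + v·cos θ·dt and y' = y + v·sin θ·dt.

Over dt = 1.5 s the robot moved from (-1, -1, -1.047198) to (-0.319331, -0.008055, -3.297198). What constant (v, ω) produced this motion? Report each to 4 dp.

v = -1.0000, ω = -1.5000

Δθ = -3.297198 − -1.047198 = -2.250000
ω = Δθ/dt = -2.250000/1.5 = -1.5000
R = −Δy/(cos θ' − cos θ) = 0.6667
v = R·ω = 0.6667·-1.5000 = -1.0000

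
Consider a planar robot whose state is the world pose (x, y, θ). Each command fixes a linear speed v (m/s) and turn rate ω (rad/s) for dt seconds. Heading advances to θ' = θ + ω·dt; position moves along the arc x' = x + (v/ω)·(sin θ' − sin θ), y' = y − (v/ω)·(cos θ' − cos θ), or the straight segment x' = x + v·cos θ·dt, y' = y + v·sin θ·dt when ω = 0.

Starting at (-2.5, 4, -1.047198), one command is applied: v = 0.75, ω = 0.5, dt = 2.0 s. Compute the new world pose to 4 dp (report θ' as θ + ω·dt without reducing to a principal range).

(-1.2717, 3.2517, -0.0472)

θ' = -1.0472 + 0.5·2.0 = -0.0472
R = v/ω = 0.75/0.5 = 1.5000
x' = -2.5 + 1.5000·(sin -0.0472 − sin -1.0472) = -1.2717
y' = 4 − 1.5000·(cos -0.0472 − cos -1.0472) = 3.2517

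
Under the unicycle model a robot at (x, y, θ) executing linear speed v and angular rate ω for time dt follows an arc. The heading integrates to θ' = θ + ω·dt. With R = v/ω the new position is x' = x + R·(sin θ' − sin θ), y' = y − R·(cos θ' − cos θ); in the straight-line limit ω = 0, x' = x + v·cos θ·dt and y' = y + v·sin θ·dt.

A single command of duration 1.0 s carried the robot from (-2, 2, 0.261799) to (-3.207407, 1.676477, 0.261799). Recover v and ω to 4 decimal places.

Δθ = 0.261799 − 0.261799 = 0.000000
ω = Δθ/dt = 0.000000/1.0 = 0.0000
ω = 0 → v = (Δx·cos θ + Δy·sin θ)/dt = -1.2500

v = -1.2500, ω = 0.0000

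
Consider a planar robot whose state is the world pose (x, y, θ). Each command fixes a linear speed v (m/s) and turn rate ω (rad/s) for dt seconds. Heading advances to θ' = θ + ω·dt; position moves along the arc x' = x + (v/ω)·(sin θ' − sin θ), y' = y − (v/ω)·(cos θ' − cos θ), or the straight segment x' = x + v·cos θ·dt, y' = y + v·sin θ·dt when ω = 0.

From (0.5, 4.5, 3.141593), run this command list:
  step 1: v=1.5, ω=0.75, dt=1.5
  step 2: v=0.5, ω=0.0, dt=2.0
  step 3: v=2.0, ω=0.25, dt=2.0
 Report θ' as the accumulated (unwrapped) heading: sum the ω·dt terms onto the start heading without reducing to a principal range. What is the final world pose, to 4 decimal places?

(-2.5058, -1.4227, 4.7666)

step 1: θ'=4.2666 (R=2.0000) → pose (-1.3045, 3.3624, 4.2666)
step 2: θ'=4.2666 (straight) → pose (-1.7357, 2.4601, 4.2666)
step 3: θ'=4.7666 (R=8.0000) → pose (-2.5058, -1.4227, 4.7666)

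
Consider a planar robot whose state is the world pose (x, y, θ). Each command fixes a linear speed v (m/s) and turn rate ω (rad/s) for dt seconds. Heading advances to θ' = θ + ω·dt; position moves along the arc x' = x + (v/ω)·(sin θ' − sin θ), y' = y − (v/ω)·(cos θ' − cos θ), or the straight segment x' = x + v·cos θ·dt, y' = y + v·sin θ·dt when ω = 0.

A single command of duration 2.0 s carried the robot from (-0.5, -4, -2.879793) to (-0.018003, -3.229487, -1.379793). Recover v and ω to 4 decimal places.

v = -0.5000, ω = 0.7500

Δθ = -1.379793 − -2.879793 = 1.500000
ω = Δθ/dt = 1.500000/2.0 = 0.7500
R = −Δy/(cos θ' − cos θ) = -0.6667
v = R·ω = -0.6667·0.7500 = -0.5000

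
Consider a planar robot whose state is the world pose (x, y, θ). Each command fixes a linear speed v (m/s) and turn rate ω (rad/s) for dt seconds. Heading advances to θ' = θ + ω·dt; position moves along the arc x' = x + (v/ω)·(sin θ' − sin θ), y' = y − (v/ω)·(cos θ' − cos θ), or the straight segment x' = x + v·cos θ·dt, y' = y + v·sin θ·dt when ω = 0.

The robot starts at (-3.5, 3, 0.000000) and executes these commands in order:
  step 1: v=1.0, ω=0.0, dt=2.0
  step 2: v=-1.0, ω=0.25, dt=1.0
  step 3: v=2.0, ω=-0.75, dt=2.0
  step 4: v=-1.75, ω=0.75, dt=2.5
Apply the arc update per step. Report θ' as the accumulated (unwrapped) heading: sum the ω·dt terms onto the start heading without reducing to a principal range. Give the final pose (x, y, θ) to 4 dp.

(-2.8788, 2.2892, 0.6250)

step 1: θ'=0.0000 (straight) → pose (-1.5000, 3.0000, 0.0000)
step 2: θ'=0.2500 (R=-4.0000) → pose (-2.4896, 2.8756, 0.2500)
step 3: θ'=-1.2500 (R=-2.6667) → pose (0.7008, 1.1327, -1.2500)
step 4: θ'=0.6250 (R=-2.3333) → pose (-2.8788, 2.2892, 0.6250)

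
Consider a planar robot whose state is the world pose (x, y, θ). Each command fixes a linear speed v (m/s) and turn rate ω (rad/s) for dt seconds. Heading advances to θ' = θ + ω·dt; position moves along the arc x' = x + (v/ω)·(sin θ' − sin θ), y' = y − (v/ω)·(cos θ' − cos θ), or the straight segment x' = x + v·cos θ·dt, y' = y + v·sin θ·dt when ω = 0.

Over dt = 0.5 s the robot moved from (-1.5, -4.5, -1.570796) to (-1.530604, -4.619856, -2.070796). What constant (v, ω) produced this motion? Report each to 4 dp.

v = 0.2500, ω = -1.0000

Δθ = -2.070796 − -1.570796 = -0.500000
ω = Δθ/dt = -0.500000/0.5 = -1.0000
R = −Δy/(cos θ' − cos θ) = -0.2500
v = R·ω = -0.2500·-1.0000 = 0.2500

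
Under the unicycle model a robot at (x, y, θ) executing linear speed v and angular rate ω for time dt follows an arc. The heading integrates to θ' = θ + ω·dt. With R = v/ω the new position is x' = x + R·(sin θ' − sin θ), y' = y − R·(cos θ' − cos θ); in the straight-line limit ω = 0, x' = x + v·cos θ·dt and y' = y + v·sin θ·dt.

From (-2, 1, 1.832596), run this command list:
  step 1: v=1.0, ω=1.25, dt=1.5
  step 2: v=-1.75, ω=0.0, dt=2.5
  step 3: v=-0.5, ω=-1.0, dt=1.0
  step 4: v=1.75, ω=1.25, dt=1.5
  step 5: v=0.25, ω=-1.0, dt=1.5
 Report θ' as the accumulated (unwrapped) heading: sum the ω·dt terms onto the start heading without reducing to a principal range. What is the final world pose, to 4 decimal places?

(-1.2702, 2.5397, 3.0826)

step 1: θ'=3.7076 (R=0.8000) → pose (-3.2018, 1.4682, 3.7076)
step 2: θ'=3.7076 (straight) → pose (0.4910, 3.8143, 3.7076)
step 3: θ'=2.7076 (R=0.5000) → pose (0.9694, 3.8460, 2.7076)
step 4: θ'=4.5826 (R=1.4000) → pose (-1.0076, 2.7569, 4.5826)
step 5: θ'=3.0826 (R=-0.2500) → pose (-1.2702, 2.5397, 3.0826)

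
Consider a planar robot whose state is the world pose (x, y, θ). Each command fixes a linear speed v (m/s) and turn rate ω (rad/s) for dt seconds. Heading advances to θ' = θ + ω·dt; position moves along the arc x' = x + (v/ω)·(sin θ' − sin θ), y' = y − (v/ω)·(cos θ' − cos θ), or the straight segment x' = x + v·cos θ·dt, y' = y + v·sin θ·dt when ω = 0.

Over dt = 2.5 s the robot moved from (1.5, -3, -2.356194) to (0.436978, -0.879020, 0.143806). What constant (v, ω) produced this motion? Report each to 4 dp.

v = -1.2500, ω = 1.0000

Δθ = 0.143806 − -2.356194 = 2.500000
ω = Δθ/dt = 2.500000/2.5 = 1.0000
R = −Δy/(cos θ' − cos θ) = -1.2500
v = R·ω = -1.2500·1.0000 = -1.2500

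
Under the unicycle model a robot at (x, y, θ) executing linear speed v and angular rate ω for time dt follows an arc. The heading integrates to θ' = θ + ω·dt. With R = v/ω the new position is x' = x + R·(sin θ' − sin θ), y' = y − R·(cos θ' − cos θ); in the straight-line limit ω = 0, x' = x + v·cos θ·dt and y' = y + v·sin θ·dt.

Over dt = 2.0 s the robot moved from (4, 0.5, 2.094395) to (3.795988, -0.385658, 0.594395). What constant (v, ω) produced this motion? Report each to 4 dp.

Δθ = 0.594395 − 2.094395 = -1.500000
ω = Δθ/dt = -1.500000/2.0 = -0.7500
R = −Δy/(cos θ' − cos θ) = 0.6667
v = R·ω = 0.6667·-0.7500 = -0.5000

v = -0.5000, ω = -0.7500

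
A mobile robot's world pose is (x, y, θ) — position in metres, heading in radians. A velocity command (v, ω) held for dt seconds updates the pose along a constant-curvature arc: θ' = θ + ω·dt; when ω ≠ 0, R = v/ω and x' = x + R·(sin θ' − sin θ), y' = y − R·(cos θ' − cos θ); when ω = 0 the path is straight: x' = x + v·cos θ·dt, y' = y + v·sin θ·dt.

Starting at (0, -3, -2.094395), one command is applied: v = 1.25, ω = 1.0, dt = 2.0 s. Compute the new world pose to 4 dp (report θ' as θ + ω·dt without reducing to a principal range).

θ' = -2.0944 + 1.0·2.0 = -0.0944
R = v/ω = 1.25/1.0 = 1.2500
x' = 0 + 1.2500·(sin -0.0944 − sin -2.0944) = 0.9647
y' = -3 − 1.2500·(cos -0.0944 − cos -2.0944) = -4.8694

(0.9647, -4.8694, -0.0944)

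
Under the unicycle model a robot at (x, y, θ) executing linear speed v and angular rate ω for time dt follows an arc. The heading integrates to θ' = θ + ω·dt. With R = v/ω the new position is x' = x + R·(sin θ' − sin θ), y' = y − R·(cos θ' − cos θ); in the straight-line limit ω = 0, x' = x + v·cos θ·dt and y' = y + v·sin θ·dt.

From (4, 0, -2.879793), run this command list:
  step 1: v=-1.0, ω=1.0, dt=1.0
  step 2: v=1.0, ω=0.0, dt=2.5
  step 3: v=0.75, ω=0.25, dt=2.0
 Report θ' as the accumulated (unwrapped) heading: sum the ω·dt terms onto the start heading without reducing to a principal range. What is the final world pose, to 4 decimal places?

(3.8460, -3.2016, -1.3798)

step 1: θ'=-1.8798 (R=-1.0000) → pose (4.6938, 0.6618, -1.8798)
step 2: θ'=-1.8798 (straight) → pose (3.9336, -1.7198, -1.8798)
step 3: θ'=-1.3798 (R=3.0000) → pose (3.8460, -3.2016, -1.3798)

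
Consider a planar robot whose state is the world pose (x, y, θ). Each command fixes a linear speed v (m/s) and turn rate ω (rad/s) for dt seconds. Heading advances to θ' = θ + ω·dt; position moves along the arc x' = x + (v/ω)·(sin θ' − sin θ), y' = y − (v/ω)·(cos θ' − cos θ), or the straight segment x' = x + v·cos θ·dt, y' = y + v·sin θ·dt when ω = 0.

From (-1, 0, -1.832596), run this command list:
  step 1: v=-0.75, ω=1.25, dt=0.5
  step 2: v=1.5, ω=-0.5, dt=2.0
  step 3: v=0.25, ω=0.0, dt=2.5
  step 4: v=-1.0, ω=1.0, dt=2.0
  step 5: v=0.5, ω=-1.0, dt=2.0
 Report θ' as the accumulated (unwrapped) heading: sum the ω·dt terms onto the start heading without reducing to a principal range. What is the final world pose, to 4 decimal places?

(-2.0816, -2.1972, -2.2076)

step 1: θ'=-1.2076 (R=-0.6000) → pose (-1.0187, 0.3685, -1.2076)
step 2: θ'=-2.2076 (R=-3.0000) → pose (-1.4110, -2.4812, -2.2076)
step 3: θ'=-2.2076 (straight) → pose (-1.7826, -2.9837, -2.2076)
step 4: θ'=-0.2076 (R=-1.0000) → pose (-2.3805, -1.4106, -0.2076)
step 5: θ'=-2.2076 (R=-0.5000) → pose (-2.0816, -2.1972, -2.2076)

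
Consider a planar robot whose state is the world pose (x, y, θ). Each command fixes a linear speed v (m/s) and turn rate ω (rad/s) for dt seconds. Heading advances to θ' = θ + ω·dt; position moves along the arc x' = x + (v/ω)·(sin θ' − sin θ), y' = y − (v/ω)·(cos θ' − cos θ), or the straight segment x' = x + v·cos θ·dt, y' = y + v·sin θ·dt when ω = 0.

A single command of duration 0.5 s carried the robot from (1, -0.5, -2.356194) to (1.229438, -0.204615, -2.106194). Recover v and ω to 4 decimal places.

v = -0.7500, ω = 0.5000

Δθ = -2.106194 − -2.356194 = 0.250000
ω = Δθ/dt = 0.250000/0.5 = 0.5000
R = −Δy/(cos θ' − cos θ) = -1.5000
v = R·ω = -1.5000·0.5000 = -0.7500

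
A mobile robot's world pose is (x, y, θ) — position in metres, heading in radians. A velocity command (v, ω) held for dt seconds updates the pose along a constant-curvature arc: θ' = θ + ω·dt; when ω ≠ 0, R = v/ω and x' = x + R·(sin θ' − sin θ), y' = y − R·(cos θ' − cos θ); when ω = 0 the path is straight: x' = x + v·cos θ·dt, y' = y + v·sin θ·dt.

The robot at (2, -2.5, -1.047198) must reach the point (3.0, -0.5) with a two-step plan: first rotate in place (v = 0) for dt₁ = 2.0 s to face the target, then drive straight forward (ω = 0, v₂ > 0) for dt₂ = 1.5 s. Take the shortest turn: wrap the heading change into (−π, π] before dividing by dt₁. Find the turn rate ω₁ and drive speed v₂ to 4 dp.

heading to target = atan2(-0.5−-2.5, 3−2) = 1.1071
Δθ = wrap(1.1071 − -1.0472) = 2.1543; ω₁ = Δθ/dt₁ = 1.0772
distance = √((3−2)² + (-0.5−-2.5)²) = 2.2361; v₂ = distance/dt₂ = 1.4907

ω₁ = 1.0772, v₂ = 1.4907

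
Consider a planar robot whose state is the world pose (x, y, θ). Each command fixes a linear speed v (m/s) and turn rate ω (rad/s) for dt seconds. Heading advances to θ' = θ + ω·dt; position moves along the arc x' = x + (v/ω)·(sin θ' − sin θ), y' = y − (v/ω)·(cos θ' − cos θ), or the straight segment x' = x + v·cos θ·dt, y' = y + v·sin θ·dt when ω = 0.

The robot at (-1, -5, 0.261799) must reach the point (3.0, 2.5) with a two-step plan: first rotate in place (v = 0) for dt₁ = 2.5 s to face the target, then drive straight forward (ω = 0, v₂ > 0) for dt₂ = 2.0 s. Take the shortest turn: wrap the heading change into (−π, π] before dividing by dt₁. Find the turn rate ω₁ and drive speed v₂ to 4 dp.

ω₁ = 0.3276, v₂ = 4.2500

heading to target = atan2(2.5−-5, 3−-1) = 1.0808
Δθ = wrap(1.0808 − 0.2618) = 0.8190; ω₁ = Δθ/dt₁ = 0.3276
distance = √((3−-1)² + (2.5−-5)²) = 8.5000; v₂ = distance/dt₂ = 4.2500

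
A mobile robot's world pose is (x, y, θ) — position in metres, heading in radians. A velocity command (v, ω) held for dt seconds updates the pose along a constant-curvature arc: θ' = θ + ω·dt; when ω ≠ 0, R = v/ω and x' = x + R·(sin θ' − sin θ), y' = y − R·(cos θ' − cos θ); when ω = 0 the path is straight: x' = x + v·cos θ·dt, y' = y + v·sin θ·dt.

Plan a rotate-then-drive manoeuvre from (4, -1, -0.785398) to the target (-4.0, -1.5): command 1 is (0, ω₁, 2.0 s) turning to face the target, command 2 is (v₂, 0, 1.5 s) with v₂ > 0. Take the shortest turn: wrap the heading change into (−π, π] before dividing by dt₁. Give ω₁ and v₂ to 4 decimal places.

ω₁ = -1.1469, v₂ = 5.3437

heading to target = atan2(-1.5−-1, -4−4) = -3.0792
Δθ = wrap(-3.0792 − -0.7854) = -2.2938; ω₁ = Δθ/dt₁ = -1.1469
distance = √((-4−4)² + (-1.5−-1)²) = 8.0156; v₂ = distance/dt₂ = 5.3437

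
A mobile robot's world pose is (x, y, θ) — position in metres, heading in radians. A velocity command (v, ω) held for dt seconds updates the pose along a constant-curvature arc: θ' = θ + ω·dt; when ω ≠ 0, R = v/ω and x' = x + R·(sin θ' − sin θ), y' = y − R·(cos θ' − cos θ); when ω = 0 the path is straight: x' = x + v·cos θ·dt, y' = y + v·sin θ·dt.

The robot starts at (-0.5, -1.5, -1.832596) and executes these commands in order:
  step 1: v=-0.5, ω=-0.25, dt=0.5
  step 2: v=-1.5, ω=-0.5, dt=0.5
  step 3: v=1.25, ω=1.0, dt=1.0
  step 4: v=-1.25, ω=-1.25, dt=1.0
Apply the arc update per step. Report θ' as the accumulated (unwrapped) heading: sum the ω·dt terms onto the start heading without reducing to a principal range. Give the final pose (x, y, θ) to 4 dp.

(0.0854, -0.6680, -2.4576)

step 1: θ'=-1.9576 (R=2.0000) → pose (-0.4204, -1.2632, -1.9576)
step 2: θ'=-2.2076 (R=3.0000) → pose (-0.0540, -0.6110, -2.2076)
step 3: θ'=-1.2076 (R=1.2500) → pose (-0.2175, -1.7984, -1.2076)
step 4: θ'=-2.4576 (R=1.0000) → pose (0.0854, -0.6680, -2.4576)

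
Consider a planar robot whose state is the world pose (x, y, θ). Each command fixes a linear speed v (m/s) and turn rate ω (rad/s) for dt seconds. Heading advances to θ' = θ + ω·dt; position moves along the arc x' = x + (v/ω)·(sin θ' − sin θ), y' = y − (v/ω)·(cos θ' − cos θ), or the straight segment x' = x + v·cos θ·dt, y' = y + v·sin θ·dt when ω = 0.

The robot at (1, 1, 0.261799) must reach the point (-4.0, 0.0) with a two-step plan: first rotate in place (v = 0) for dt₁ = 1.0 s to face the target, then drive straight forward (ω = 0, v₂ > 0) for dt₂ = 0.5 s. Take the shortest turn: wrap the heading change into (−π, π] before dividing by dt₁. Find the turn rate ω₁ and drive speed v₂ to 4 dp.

heading to target = atan2(0−1, -4−1) = -2.9442
Δθ = wrap(-2.9442 − 0.2618) = 3.0772; ω₁ = Δθ/dt₁ = 3.0772
distance = √((-4−1)² + (0−1)²) = 5.0990; v₂ = distance/dt₂ = 10.1980

ω₁ = 3.0772, v₂ = 10.1980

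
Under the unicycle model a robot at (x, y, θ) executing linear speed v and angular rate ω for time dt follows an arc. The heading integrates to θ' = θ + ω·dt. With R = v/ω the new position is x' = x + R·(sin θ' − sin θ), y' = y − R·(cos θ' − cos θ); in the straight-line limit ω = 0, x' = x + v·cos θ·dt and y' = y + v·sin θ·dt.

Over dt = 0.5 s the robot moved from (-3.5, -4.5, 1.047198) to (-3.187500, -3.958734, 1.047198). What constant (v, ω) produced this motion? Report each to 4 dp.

Δθ = 1.047198 − 1.047198 = 0.000000
ω = Δθ/dt = 0.000000/0.5 = 0.0000
ω = 0 → v = (Δx·cos θ + Δy·sin θ)/dt = 1.2500

v = 1.2500, ω = 0.0000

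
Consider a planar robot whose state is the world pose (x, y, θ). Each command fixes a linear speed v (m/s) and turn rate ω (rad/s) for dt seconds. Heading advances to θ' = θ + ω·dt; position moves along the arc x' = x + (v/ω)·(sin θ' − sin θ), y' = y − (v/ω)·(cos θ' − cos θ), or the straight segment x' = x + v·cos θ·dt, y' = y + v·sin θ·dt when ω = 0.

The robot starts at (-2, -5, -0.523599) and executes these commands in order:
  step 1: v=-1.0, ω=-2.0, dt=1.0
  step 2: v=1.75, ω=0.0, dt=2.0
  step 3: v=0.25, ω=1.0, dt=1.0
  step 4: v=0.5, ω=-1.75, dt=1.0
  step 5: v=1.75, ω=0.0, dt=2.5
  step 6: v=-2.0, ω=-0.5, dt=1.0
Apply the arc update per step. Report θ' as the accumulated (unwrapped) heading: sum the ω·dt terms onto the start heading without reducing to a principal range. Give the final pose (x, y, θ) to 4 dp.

step 1: θ'=-2.5236 (R=0.5000) → pose (-2.0397, -4.1595, -2.5236)
step 2: θ'=-2.5236 (straight) → pose (-4.8923, -6.1874, -2.5236)
step 3: θ'=-1.5236 (R=0.2500) → pose (-4.9972, -6.4029, -1.5236)
step 4: θ'=-3.2736 (R=-0.2857) → pose (-5.3202, -6.6996, -3.2736)
step 5: θ'=-3.2736 (straight) → pose (-9.6572, -6.1238, -3.2736)
step 6: θ'=-3.7736 (R=4.0000) → pose (-7.8206, -6.8616, -3.7736)

(-7.8206, -6.8616, -3.7736)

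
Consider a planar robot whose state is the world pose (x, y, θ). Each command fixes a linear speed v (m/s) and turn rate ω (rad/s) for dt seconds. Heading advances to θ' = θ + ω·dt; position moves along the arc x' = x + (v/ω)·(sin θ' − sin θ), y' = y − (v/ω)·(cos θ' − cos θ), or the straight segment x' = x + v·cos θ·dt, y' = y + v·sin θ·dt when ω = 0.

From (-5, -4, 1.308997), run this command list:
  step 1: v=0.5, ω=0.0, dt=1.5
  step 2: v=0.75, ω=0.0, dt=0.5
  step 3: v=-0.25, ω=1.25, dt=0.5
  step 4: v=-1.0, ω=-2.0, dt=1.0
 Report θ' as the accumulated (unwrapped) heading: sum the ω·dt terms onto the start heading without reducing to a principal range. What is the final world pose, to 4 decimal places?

step 1: θ'=1.3090 (straight) → pose (-4.8059, -3.2756, 1.3090)
step 2: θ'=1.3090 (straight) → pose (-4.7088, -2.9133, 1.3090)
step 3: θ'=1.9340 (R=-0.2000) → pose (-4.7026, -3.0362, 1.9340)
step 4: θ'=-0.0660 (R=0.5000) → pose (-5.2030, -3.7127, -0.0660)

(-5.2030, -3.7127, -0.0660)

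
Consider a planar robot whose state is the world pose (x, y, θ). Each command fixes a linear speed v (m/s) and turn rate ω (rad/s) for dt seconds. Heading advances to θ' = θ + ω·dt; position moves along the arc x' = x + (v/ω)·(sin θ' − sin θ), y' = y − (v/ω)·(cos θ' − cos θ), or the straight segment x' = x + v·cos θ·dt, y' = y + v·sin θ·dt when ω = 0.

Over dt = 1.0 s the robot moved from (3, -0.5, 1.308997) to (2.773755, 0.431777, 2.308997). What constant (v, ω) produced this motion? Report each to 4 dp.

Δθ = 2.308997 − 1.308997 = 1.000000
ω = Δθ/dt = 1.000000/1.0 = 1.0000
R = −Δy/(cos θ' − cos θ) = 1.0000
v = R·ω = 1.0000·1.0000 = 1.0000

v = 1.0000, ω = 1.0000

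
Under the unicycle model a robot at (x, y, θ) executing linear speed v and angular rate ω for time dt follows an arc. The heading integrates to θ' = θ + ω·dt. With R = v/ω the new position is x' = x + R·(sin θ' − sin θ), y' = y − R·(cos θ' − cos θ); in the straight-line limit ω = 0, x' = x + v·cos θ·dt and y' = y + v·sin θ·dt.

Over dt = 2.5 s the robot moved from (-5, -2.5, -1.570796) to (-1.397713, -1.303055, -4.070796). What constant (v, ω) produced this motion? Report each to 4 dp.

Δθ = -4.070796 − -1.570796 = -2.500000
ω = Δθ/dt = -2.500000/2.5 = -1.0000
R = Δx/(sin θ' − sin θ) = 2.0000
v = R·ω = 2.0000·-1.0000 = -2.0000

v = -2.0000, ω = -1.0000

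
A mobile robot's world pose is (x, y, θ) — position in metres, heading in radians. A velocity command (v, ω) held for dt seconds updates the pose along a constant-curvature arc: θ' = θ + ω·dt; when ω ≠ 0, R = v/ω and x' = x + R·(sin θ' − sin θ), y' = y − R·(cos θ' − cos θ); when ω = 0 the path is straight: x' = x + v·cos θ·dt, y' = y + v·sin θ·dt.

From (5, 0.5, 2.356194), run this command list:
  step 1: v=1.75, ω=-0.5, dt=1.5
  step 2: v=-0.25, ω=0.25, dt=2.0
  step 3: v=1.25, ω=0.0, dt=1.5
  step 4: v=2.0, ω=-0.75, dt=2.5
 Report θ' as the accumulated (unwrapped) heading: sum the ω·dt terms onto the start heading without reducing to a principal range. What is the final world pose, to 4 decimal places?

(4.8423, 7.9450, 0.2312)

step 1: θ'=1.6062 (R=-3.5000) → pose (3.9771, 2.8510, 1.6062)
step 2: θ'=2.1062 (R=-1.0000) → pose (4.1164, 2.3762, 2.1062)
step 3: θ'=2.1062 (straight) → pose (3.1598, 3.9888, 2.1062)
step 4: θ'=0.2312 (R=-2.6667) → pose (4.8423, 7.9450, 0.2312)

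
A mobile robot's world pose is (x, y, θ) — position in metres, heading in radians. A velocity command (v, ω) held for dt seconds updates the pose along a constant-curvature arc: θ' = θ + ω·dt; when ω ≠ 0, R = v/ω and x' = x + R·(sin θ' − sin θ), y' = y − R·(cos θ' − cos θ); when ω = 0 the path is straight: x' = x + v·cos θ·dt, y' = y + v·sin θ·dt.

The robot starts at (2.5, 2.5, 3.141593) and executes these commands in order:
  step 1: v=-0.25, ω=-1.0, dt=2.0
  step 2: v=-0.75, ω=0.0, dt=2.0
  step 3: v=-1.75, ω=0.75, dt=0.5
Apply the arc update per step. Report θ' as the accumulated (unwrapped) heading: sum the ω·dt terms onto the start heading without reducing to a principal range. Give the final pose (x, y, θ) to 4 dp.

(1.8949, -0.0626, 1.5166)

step 1: θ'=1.1416 (R=0.2500) → pose (2.7273, 2.1460, 1.1416)
step 2: θ'=1.1416 (straight) → pose (2.1031, 0.7820, 1.1416)
step 3: θ'=1.5166 (R=-2.3333) → pose (1.8949, -0.0626, 1.5166)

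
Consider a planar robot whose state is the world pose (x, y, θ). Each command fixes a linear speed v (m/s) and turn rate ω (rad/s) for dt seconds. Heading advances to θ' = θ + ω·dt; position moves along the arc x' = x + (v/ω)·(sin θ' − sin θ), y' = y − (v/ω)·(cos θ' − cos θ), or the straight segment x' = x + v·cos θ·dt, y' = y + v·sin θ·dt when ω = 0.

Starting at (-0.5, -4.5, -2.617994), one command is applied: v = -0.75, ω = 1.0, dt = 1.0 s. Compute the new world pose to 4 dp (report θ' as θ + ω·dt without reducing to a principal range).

θ' = -2.6180 + 1.0·1.0 = -1.6180
R = v/ω = -0.75/1.0 = -0.7500
x' = -0.5 + -0.7500·(sin -1.6180 − sin -2.6180) = -0.1258
y' = -4.5 − -0.7500·(cos -1.6180 − cos -2.6180) = -3.8859

(-0.1258, -3.8859, -1.6180)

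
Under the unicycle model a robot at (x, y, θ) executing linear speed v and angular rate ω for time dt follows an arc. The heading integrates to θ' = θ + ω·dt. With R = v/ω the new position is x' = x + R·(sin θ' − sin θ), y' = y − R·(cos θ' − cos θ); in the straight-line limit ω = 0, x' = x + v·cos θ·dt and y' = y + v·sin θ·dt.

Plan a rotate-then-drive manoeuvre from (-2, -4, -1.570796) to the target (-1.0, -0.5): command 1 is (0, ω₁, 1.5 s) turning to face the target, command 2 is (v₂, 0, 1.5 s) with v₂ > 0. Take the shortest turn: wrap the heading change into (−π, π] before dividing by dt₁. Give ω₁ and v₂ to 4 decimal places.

ω₁ = 1.9089, v₂ = 2.4267

heading to target = atan2(-0.5−-4, -1−-2) = 1.2925
Δθ = wrap(1.2925 − -1.5708) = 2.8633; ω₁ = Δθ/dt₁ = 1.9089
distance = √((-1−-2)² + (-0.5−-4)²) = 3.6401; v₂ = distance/dt₂ = 2.4267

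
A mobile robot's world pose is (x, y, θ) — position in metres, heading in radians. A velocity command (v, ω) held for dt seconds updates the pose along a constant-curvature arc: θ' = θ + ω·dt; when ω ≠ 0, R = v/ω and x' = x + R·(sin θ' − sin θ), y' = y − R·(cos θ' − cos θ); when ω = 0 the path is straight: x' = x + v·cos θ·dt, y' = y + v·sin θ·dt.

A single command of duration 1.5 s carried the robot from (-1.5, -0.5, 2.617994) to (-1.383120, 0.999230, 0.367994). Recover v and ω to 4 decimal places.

Δθ = 0.367994 − 2.617994 = -2.250000
ω = Δθ/dt = -2.250000/1.5 = -1.5000
R = −Δy/(cos θ' − cos θ) = -0.8333
v = R·ω = -0.8333·-1.5000 = 1.2500

v = 1.2500, ω = -1.5000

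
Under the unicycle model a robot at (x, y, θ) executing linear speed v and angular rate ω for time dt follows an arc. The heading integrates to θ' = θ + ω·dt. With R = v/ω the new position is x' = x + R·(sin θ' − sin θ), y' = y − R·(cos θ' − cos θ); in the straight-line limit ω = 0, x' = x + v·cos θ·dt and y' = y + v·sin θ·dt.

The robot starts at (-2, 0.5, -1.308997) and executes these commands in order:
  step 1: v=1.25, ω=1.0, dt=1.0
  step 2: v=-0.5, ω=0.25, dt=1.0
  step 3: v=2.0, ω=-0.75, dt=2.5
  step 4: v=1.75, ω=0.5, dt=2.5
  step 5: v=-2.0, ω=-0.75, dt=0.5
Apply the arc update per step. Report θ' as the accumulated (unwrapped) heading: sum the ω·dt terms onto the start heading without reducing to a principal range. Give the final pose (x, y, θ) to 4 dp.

(1.0926, -7.0807, -1.0590)

step 1: θ'=-0.3090 (R=1.2500) → pose (-1.1727, -0.3673, -0.3090)
step 2: θ'=-0.0590 (R=-2.0000) → pose (-1.6630, -0.2760, -0.0590)
step 3: θ'=-1.9340 (R=-2.6667) → pose (0.6725, -3.8854, -1.9340)
step 4: θ'=-0.6840 (R=3.5000) → pose (1.7325, -7.8416, -0.6840)
step 5: θ'=-1.0590 (R=2.6667) → pose (1.0926, -7.0807, -1.0590)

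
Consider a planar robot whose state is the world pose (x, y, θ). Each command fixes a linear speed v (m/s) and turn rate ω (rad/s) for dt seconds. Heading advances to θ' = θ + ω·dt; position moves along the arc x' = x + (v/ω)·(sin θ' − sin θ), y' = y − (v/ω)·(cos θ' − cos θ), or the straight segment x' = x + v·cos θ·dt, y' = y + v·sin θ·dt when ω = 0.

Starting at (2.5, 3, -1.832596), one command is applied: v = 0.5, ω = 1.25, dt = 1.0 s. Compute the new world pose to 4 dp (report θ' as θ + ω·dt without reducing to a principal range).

(2.6663, 2.5625, -0.5826)

θ' = -1.8326 + 1.25·1.0 = -0.5826
R = v/ω = 0.5/1.25 = 0.4000
x' = 2.5 + 0.4000·(sin -0.5826 − sin -1.8326) = 2.6663
y' = 3 − 0.4000·(cos -0.5826 − cos -1.8326) = 2.5625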